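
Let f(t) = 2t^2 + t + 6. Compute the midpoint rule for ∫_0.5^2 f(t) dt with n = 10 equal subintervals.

Δt = (2 − 0.5)/10 = 0.15.
Midpoints: 0.575, 0.725, 0.875, 1.025, 1.175, 1.325, 1.475, 1.625, 1.775, 1.925.
f(0.575) = 7.23625, f(0.725) = 7.77625, f(0.875) = 8.40625, f(1.025) = 9.12625, f(1.175) = 9.93625, f(1.325) = 10.83625, f(1.475) = 11.82625, f(1.625) = 12.90625, f(1.775) = 14.07625, f(1.925) = 15.33625.
Sum = Δt · [f(0.575) + f(0.725) + f(0.875) + ...].
Sum = 16.119375.

16.119375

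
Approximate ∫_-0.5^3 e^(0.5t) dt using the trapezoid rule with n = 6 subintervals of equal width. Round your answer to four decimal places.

7.4582

Δt = (3 − (-0.5))/6 = 7/12.
f(-0.5) ≈ 0.7788, f(1/12) ≈ 1.0425, f(2/3) ≈ 1.3956, f(1.25) ≈ 1.8682, f(11/6) ≈ 2.5009, f(29/12) ≈ 3.3479, f(3) ≈ 4.4817.
T_6 = (Δt/2)·[f(t_0) + 2f(t_1) + ... + 2f(t_{5}) + f(t_6)].
Sum ≈ 7.4582.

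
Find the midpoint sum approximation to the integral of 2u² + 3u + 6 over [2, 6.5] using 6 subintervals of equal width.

Δu = (6.5 − 2)/6 = 0.75.
Midpoints: 2.375, 3.125, 3.875, 4.625, 5.375, 6.125.
f(2.375) = 24.40625, f(3.125) = 34.90625, f(3.875) = 47.65625, f(4.625) = 62.65625, f(5.375) = 79.90625, f(6.125) = 99.40625.
Sum = Δu · [f(2.375) + f(3.125) + f(3.875) + ...].
Sum = 261.703125.

261.703125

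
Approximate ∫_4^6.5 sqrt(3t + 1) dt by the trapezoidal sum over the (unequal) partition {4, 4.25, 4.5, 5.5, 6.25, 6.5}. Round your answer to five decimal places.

Subinterval widths: 0.25, 0.25, 1, 0.75, 0.25.
f(4) ≈ 3.60555, f(4.25) ≈ 3.70810, f(4.5) ≈ 3.80789, f(5.5) ≈ 4.18330, f(6.25) ≈ 4.44410, f(6.5) ≈ 4.52769.
On each subinterval the trapezoid contributes (Δt_i/2)·[f(t_{i-1}) + f(t_i)].
Sum ≈ 10.20605.

10.20605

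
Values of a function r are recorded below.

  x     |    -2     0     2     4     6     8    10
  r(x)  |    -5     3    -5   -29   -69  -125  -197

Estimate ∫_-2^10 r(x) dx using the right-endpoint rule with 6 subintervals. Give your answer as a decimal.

-844

Δx = 2.
Sum = 2·[3 + (-5) + (-29) + (-69) + (-125) + (-197)] = -844.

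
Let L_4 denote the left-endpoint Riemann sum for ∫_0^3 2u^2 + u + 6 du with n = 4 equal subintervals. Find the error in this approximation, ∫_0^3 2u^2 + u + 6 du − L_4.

Exact integral: ∫_0^3 f(u) du = 40.5.
L_4 = 33.1875.
Error = 40.5 − 33.1875 = 7.3125.

7.3125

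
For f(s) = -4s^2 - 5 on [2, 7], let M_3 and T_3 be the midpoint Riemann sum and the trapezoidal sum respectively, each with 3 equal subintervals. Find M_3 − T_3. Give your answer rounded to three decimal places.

13.889

M_3 ≈ -467.03704.
T_3 ≈ -480.92593.
M_3 − T_3 ≈ 13.889.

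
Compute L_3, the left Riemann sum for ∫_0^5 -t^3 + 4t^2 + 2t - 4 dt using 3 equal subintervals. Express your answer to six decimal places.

Δt = (5 − 0)/3 = 5/3.
Left endpoints: 0, 5/3, 10/3.
f(0) = -4, f(5/3) = 157/27, f(10/3) = 272/27.
Sum = Δt · [f(0) + f(5/3) + f(10/3)].
Sum ≈ 19.814815.

19.814815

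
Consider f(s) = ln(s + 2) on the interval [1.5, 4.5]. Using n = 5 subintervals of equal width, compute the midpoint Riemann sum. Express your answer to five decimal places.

Δs = (4.5 − 1.5)/5 = 0.6.
Midpoints: 1.8, 2.4, 3, 3.6, 4.2.
f(1.8) ≈ 1.33500, f(2.4) ≈ 1.48160, f(3) ≈ 1.60944, f(3.6) ≈ 1.72277, f(4.2) ≈ 1.82455.
Sum = Δs · [f(1.8) + f(2.4) + f(3) + f(3.6) + f(4.2)].
Sum ≈ 4.78402.

4.78402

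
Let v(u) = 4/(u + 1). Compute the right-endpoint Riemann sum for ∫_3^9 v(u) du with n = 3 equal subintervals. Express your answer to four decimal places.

3.1333

Δu = (9 − 3)/3 = 2.
Right endpoints: 5, 7, 9.
v(5) = 2/3, v(7) = 0.5, v(9) = 0.4.
Sum = Δu · [v(5) + v(7) + v(9)].
Sum ≈ 3.1333.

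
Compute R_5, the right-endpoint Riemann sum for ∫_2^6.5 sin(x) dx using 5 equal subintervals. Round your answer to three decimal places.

Δx = (6.5 − 2)/5 = 0.9.
Right endpoints: 2.9, 3.8, 4.7, 5.6, 6.5.
f(2.9) ≈ 0.239, f(3.8) ≈ -0.612, f(4.7) ≈ -1.000, f(5.6) ≈ -0.631, f(6.5) ≈ 0.215.
Sum = Δx · [f(2.9) + f(3.8) + f(4.7) + f(5.6) + f(6.5)].
Sum ≈ -1.610.

-1.610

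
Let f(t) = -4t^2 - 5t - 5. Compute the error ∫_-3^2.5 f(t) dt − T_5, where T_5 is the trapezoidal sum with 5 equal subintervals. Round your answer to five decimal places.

4.43667

Exact integral: ∫_-3^2.5 f(t) dt ≈ -77.4583333.
T_5 = -81.895.
Error ≈ -77.4583333 − (-81.895) ≈ 4.43667.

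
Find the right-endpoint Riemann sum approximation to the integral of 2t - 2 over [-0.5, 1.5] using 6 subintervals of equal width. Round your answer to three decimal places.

-1.333

Δt = (1.5 − (-0.5))/6 = 1/3.
Right endpoints: -1/6, 1/6, 0.5, 5/6, 7/6, 1.5.
f(-1/6) = -7/3, f(1/6) = -5/3, f(0.5) = -1, f(5/6) = -1/3, f(7/6) = 1/3, f(1.5) = 1.
Sum = Δt · [f(-1/6) + f(1/6) + f(0.5) + ...].
Sum ≈ -1.333.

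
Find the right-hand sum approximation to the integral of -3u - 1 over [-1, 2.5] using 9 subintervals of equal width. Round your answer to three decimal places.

Δu = (2.5 − (-1))/9 = 7/18.
Right endpoints: -11/18, -2/9, 1/6, 5/9, 17/18, 4/3, 31/18, 19/9, 2.5.
f(-11/18) = 5/6, f(-2/9) = -1/3, f(1/6) = -1.5, f(5/9) = -8/3, f(17/18) = -23/6, f(4/3) = -5, f(31/18) = -37/6, f(19/9) = -22/3, f(2.5) = -8.5.
Sum = Δu · [f(-11/18) + f(-2/9) + f(1/6) + ...].
Sum ≈ -13.417.

-13.417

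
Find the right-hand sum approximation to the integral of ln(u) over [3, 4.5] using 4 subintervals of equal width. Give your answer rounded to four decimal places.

2.0472

Δu = (4.5 − 3)/4 = 0.375.
Right endpoints: 3.375, 3.75, 4.125, 4.5.
f(3.375) ≈ 1.2164, f(3.75) ≈ 1.3218, f(4.125) ≈ 1.4171, f(4.5) ≈ 1.5041.
Sum = Δu · [f(3.375) + f(3.75) + f(4.125) + f(4.5)].
Sum ≈ 2.0472.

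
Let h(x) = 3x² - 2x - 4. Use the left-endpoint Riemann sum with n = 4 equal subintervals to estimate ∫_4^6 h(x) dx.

Δx = (6 − 4)/4 = 0.5.
Left endpoints: 4, 4.5, 5, 5.5.
h(4) = 36, h(4.5) = 47.75, h(5) = 61, h(5.5) = 75.75.
Sum = Δx · [h(4) + h(4.5) + h(5) + h(5.5)].
Sum = 110.25.

110.25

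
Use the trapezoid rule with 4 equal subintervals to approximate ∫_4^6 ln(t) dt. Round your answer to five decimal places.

3.20365

Δt = (6 − 4)/4 = 0.5.
f(4) ≈ 1.38629, f(4.5) ≈ 1.50408, f(5) ≈ 1.60944, f(5.5) ≈ 1.70475, f(6) ≈ 1.79176.
T_4 = (Δt/2)·[f(t_0) + 2f(t_1) + 2f(t_2) + 2f(t_3) + f(t_4)].
Sum ≈ 3.20365.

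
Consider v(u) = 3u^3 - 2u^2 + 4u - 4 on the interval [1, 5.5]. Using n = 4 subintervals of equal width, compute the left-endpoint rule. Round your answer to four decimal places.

385.3740

Δu = (5.5 − 1)/4 = 1.125.
Left endpoints: 1, 2.125, 3.25, 4.375.
v(1) = 1, v(2.125) = 12419/512, v(3.25) = 90.859375, v(4.375) = 115937/512.
Sum = Δu · [v(1) + v(2.125) + v(3.25) + v(4.375)].
Sum ≈ 385.3740.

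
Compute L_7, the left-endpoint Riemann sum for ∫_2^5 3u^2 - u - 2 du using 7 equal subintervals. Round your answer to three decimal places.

Δu = (5 − 2)/7 = 3/7.
Left endpoints: 2, 17/7, 20/7, 23/7, 26/7, 29/7, 32/7.
f(2) = 8, f(17/7) = 650/49, f(20/7) = 962/49, f(23/7) = 1328/49, f(26/7) = 1748/49, f(29/7) = 2222/49, f(32/7) = 2750/49.
Sum = Δu · [f(2) + f(17/7) + f(20/7) + ...].
Sum ≈ 87.918.

87.918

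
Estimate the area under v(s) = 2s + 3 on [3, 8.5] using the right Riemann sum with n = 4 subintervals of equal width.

Δs = (8.5 − 3)/4 = 1.375.
Right endpoints: 4.375, 5.75, 7.125, 8.5.
v(4.375) = 11.75, v(5.75) = 14.5, v(7.125) = 17.25, v(8.5) = 20.
Sum = Δs · [v(4.375) + v(5.75) + v(7.125) + v(8.5)].
Sum = 87.3125.

87.3125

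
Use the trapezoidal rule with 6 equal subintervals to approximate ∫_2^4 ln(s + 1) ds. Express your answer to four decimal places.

Δs = (4 − 2)/6 = 1/3.
f(2) ≈ 1.0986, f(7/3) ≈ 1.2040, f(8/3) ≈ 1.2993, f(3) ≈ 1.3863, f(10/3) ≈ 1.4663, f(11/3) ≈ 1.5404, f(4) ≈ 1.6094.
T_6 = (Δs/2)·[f(s_0) + 2f(s_1) + ... + 2f(s_{5}) + f(s_6)].
Sum ≈ 2.7501.

2.7501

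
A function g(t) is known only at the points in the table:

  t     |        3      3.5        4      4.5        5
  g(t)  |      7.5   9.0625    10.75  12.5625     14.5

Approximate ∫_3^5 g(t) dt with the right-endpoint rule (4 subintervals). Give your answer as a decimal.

23.4375

Δt = 0.5.
Sum = 0.5·[9.0625 + 10.75 + 12.5625 + 14.5] = 23.4375.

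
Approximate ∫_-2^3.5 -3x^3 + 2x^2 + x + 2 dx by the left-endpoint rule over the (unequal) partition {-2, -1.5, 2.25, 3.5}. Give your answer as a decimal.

Subinterval widths: 0.5, 3.75, 1.25.
Left endpoints: -2, -1.5, 2.25.
f(-2) = 32, f(-1.5) = 15.125, f(2.25) = -19.796875.
Sum = Σ Δx_i · f(x_i).
Sum = 47.97265625.

47.97265625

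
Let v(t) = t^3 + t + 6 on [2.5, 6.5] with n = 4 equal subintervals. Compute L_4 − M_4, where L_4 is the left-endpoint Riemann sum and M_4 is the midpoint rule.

-118

L_4 = 356.
M_4 = 474.
L_4 − M_4 = -118.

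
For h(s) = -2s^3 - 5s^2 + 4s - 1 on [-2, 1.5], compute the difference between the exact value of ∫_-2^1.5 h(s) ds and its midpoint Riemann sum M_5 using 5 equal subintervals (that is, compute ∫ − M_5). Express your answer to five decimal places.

Exact integral: ∫_-2^1.5 h(s) ds ≈ -20.4895833.
M_5 = -19.989375.
Error ≈ -20.4895833 − (-19.989375) ≈ -0.50021.

-0.50021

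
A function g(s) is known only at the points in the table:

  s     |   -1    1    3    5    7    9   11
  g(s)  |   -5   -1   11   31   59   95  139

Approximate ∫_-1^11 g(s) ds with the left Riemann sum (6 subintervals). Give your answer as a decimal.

380

Δs = 2.
Sum = 2·[(-5) + (-1) + 11 + 31 + 59 + 95] = 380.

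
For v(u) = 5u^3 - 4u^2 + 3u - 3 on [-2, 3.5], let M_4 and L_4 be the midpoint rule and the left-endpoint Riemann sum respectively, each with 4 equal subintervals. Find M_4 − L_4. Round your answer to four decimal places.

M_4 ≈ 89.337402.
L_4 ≈ -55.354492.
M_4 − L_4 ≈ 144.6919.

144.6919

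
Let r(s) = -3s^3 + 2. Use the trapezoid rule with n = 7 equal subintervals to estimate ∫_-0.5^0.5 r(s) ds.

Δs = (0.5 − (-0.5))/7 = 1/7.
r(-0.5) = 2.375, r(-5/14) = 5863/2744, r(-3/14) = 5569/2744, r(-1/14) = 5491/2744, r(1/14) = 5485/2744, r(3/14) = 5407/2744, r(5/14) = 5113/2744, r(0.5) = 1.625.
T_7 = (Δs/2)·[r(s_0) + 2r(s_1) + ... + 2r(s_{6}) + r(s_7)].
Sum = 2.

2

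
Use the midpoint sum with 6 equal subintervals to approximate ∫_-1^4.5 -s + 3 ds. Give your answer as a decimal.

6.875

Δs = (4.5 − (-1))/6 = 11/12.
Midpoints: -13/24, 0.375, 31/24, 53/24, 3.125, 97/24.
f(-13/24) = 85/24, f(0.375) = 2.625, f(31/24) = 41/24, f(53/24) = 19/24, f(3.125) = -0.125, f(97/24) = -25/24.
Sum = Δs · [f(-13/24) + f(0.375) + f(31/24) + ...].
Sum = 6.875.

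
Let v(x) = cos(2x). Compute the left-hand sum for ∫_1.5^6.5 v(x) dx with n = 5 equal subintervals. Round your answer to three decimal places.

Δx = (6.5 − 1.5)/5 = 1.
Left endpoints: 1.5, 2.5, 3.5, 4.5, 5.5.
v(1.5) ≈ -0.990, v(2.5) ≈ 0.284, v(3.5) ≈ 0.754, v(4.5) ≈ -0.911, v(5.5) ≈ 0.004.
Sum = Δx · [v(1.5) + v(2.5) + v(3.5) + v(4.5) + v(5.5)].
Sum ≈ -0.859.

-0.859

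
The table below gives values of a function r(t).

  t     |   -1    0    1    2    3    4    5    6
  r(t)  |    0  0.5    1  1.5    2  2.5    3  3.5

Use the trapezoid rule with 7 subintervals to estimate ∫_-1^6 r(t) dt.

12.25

Δt = 1.
T_7 = (1/2)·[0 + 2·0.5 + 2·1 + 2·1.5 + 2·2 + 2·2.5 + 2·3 + 3.5] = 12.25.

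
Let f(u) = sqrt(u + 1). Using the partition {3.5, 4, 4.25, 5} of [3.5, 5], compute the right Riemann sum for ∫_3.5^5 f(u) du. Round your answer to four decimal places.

Subinterval widths: 0.5, 0.25, 0.75.
Right endpoints: 4, 4.25, 5.
f(4) ≈ 2.2361, f(4.25) ≈ 2.2913, f(5) ≈ 2.4495.
Sum = Σ Δu_i · f(u_i).
Sum ≈ 3.5280.

3.5280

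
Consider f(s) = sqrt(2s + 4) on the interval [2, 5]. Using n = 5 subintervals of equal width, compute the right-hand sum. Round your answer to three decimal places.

Δs = (5 − 2)/5 = 0.6.
Right endpoints: 2.6, 3.2, 3.8, 4.4, 5.
f(2.6) ≈ 3.033, f(3.2) ≈ 3.225, f(3.8) ≈ 3.406, f(4.4) ≈ 3.578, f(5) ≈ 3.742.
Sum = Δs · [f(2.6) + f(3.2) + f(3.8) + f(4.4) + f(5)].
Sum ≈ 10.190.

10.190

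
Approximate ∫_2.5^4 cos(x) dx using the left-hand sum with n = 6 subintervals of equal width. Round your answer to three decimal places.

Δx = (4 − 2.5)/6 = 0.25.
Left endpoints: 2.5, 2.75, 3, 3.25, 3.5, 3.75.
f(2.5) ≈ -0.801, f(2.75) ≈ -0.924, f(3) ≈ -0.990, f(3.25) ≈ -0.994, f(3.5) ≈ -0.936, f(3.75) ≈ -0.821.
Sum = Δx · [f(2.5) + f(2.75) + f(3) + ...].
Sum ≈ -1.367.

-1.367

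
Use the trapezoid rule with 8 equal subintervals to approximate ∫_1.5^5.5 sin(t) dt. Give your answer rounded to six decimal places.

Δt = (5.5 − 1.5)/8 = 0.5.
f(1.5) ≈ 0.997495, f(2) ≈ 0.909297, f(2.5) ≈ 0.598472, f(3) ≈ 0.141120, f(3.5) ≈ -0.350783, f(4) ≈ -0.756802, f(4.5) ≈ -0.977530, f(5) ≈ -0.958924, f(5.5) ≈ -0.705540.
T_8 = (Δt/2)·[f(t_0) + 2f(t_1) + ... + 2f(t_{7}) + f(t_8)].
Sum ≈ -0.624587.

-0.624587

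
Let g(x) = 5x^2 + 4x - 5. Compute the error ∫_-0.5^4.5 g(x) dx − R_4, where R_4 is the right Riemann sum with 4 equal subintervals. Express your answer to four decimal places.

Exact integral: ∫_-0.5^4.5 g(x) dx ≈ 167.083333.
R_4 = 248.59375.
Error ≈ 167.083333 − 248.59375 ≈ -81.5104.

-81.5104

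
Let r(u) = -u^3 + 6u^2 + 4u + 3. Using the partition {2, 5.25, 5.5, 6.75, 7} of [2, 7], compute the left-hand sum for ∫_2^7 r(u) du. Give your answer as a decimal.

148.03125

Subinterval widths: 3.25, 0.25, 1.25, 0.25.
Left endpoints: 2, 5.25, 5.5, 6.75.
r(2) = 27, r(5.25) = 44.671875, r(5.5) = 40.125, r(6.75) = -4.171875.
Sum = Σ Δu_i · r(u_i).
Sum = 148.03125.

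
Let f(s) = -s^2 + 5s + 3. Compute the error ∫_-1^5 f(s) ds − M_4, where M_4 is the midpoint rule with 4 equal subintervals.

-1.125

Exact integral: ∫_-1^5 f(s) ds = 36.
M_4 = 37.125.
Error = 36 − 37.125 = -1.125.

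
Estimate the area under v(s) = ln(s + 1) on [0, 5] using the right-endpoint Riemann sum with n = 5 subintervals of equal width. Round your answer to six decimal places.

6.579251

Δs = (5 − 0)/5 = 1.
Right endpoints: 1, 2, 3, 4, 5.
v(1) ≈ 0.693147, v(2) ≈ 1.098612, v(3) ≈ 1.386294, v(4) ≈ 1.609438, v(5) ≈ 1.791759.
Sum = Δs · [v(1) + v(2) + v(3) + v(4) + v(5)].
Sum ≈ 6.579251.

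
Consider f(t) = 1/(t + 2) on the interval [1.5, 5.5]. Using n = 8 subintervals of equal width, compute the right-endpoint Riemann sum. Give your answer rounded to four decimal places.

Δt = (5.5 − 1.5)/8 = 0.5.
Right endpoints: 2, 2.5, 3, 3.5, 4, 4.5, 5, 5.5.
f(2) = 0.25, f(2.5) = 2/9, f(3) = 0.2, f(3.5) = 2/11, f(4) = 1/6, f(4.5) = 2/13, f(5) = 1/7, f(5.5) = 2/15.
Sum = Δt · [f(2) + f(2.5) + f(3) + ...].
Sum ≈ 0.7254.

0.7254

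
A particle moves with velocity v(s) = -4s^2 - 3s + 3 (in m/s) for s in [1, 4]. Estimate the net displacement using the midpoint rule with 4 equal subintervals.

-96.9375

Δs = (4 − 1)/4 = 0.75.
Midpoints: 1.375, 2.125, 2.875, 3.625.
v(1.375) = -8.6875, v(2.125) = -21.4375, v(2.875) = -38.6875, v(3.625) = -60.4375.
Sum = Δs · [v(1.375) + v(2.125) + v(2.875) + v(3.625)].
Sum = -96.9375.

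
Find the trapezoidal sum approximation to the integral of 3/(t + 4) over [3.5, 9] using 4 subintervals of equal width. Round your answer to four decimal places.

1.6557

Δt = (9 − 3.5)/4 = 1.375.
f(3.5) = 0.4, f(4.875) = 24/71, f(6.25) = 12/41, f(7.625) = 8/31, f(9) = 3/13.
T_4 = (Δt/2)·[f(t_0) + 2f(t_1) + 2f(t_2) + 2f(t_3) + f(t_4)].
Sum ≈ 1.6557.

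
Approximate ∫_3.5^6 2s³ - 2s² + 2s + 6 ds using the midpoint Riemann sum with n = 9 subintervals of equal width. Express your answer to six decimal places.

495.876093

Δs = (6 − 3.5)/9 = 5/18.
Midpoints: 131/36, 47/12, 151/36, 161/36, 4.75, 181/36, 191/36, 67/12, 211/36.
f(131/36) = 1940039/23328, f(47/12) = 89267/864, f(151/36) = 2957779/23328, f(161/36) = 3588749/23328, f(4.75) = 184.71875, f(181/36) = 5124889/23328, f(191/36) = 6042059/23328, f(67/12) = 261727/864, f(211/36) = 8204599/23328.
Sum = Δs · [f(131/36) + f(47/12) + f(151/36) + ...].
Sum ≈ 495.876093.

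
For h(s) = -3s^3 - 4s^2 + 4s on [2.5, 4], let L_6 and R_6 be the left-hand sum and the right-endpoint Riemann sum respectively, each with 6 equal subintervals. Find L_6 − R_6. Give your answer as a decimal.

L_6 = -185.95703125.
R_6 = -230.48828125.
L_6 − R_6 = 44.53125.

44.53125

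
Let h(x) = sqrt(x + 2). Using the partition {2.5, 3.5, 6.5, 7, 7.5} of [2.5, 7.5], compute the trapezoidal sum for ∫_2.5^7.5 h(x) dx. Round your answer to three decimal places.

Subinterval widths: 1, 3, 0.5, 0.5.
h(2.5) ≈ 2.121, h(3.5) ≈ 2.345, h(6.5) ≈ 2.915, h(7) ≈ 3.000, h(7.5) ≈ 3.082.
On each subinterval the trapezoid contributes (Δx_i/2)·[h(x_{i-1}) + h(x_i)].
Sum ≈ 13.124.

13.124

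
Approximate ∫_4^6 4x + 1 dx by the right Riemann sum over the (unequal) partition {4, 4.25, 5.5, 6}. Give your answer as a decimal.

45.75

Subinterval widths: 0.25, 1.25, 0.5.
Right endpoints: 4.25, 5.5, 6.
f(4.25) = 18, f(5.5) = 23, f(6) = 25.
Sum = Σ Δx_i · f(x_i).
Sum = 45.75.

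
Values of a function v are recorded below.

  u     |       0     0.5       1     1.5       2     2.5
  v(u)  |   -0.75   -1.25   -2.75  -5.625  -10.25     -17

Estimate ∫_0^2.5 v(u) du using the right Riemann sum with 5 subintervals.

-18.4375

Δu = 0.5.
Sum = 0.5·[(-1.25) + (-2.75) + (-5.625) + (-10.25) + (-17)] = -18.4375.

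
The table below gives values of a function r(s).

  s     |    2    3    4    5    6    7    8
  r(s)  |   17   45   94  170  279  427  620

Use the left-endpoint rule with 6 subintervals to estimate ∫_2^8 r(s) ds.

1032

Δs = 1.
Sum = 1·[17 + 45 + 94 + 170 + 279 + 427] = 1032.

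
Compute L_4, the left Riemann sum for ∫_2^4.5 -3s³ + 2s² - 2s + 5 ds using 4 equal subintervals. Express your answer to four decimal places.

-178.9795

Δs = (4.5 − 2)/4 = 0.625.
Left endpoints: 2, 2.625, 3.25, 3.875.
f(2) = -15, f(2.625) = -20855/512, f(3.25) = -83.359375, f(3.875) = -75405/512.
Sum = Δs · [f(2) + f(2.625) + f(3.25) + f(3.875)].
Sum ≈ -178.9795.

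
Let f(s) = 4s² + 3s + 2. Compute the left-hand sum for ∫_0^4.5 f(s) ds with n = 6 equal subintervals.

Δs = (4.5 − 0)/6 = 0.75.
Left endpoints: 0, 0.75, 1.5, 2.25, 3, 3.75.
f(0) = 2, f(0.75) = 6.5, f(1.5) = 15.5, f(2.25) = 29, f(3) = 47, f(3.75) = 69.5.
Sum = Δs · [f(0) + f(0.75) + f(1.5) + ...].
Sum = 127.125.

127.125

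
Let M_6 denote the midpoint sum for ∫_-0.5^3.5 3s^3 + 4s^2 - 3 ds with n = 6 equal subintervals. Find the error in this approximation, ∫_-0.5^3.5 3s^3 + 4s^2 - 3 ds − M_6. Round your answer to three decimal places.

Exact integral: ∫_-0.5^3.5 f(s) ds ≈ 157.83333.
M_6 ≈ 155.24074.
Error ≈ 157.83333 − 155.24074 ≈ 2.593.

2.593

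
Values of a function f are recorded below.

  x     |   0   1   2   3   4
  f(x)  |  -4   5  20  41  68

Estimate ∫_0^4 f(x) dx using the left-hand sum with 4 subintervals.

Δx = 1.
Sum = 1·[(-4) + 5 + 20 + 41] = 62.

62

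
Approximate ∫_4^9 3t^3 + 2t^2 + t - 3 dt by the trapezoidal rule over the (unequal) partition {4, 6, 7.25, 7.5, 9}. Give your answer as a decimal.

Subinterval widths: 2, 1.25, 0.25, 1.5.
f(4) = 225, f(6) = 723, f(7.25) = 1252.609375, f(7.5) = 1382.625, f(9) = 2355.
On each subinterval the trapezoid contributes (Δt_i/2)·[f(t_{i-1}) + f(t_i)].
Sum = 5315.37890625.

5315.37890625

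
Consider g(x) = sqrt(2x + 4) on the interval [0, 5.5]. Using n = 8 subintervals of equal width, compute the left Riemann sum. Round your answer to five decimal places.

Δx = (5.5 − 0)/8 = 0.6875.
Left endpoints: 0, 0.6875, 1.375, 2.0625, 2.75, 3.4375, 4.125, 4.8125.
g(0) ≈ 2.00000, g(0.6875) ≈ 2.31840, g(1.375) ≈ 2.59808, g(2.0625) ≈ 2.85044, g(2.75) ≈ 3.08221, g(3.4375) ≈ 3.29773, g(4.125) ≈ 3.50000, g(4.8125) ≈ 3.69121.
Sum = Δx · [g(0) + g(0.6875) + g(1.375) + ...].
Sum ≈ 16.04492.

16.04492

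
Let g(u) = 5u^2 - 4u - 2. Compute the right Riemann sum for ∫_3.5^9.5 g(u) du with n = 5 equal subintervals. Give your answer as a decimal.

Δu = (9.5 − 3.5)/5 = 1.2.
Right endpoints: 4.7, 5.9, 7.1, 8.3, 9.5.
g(4.7) = 89.65, g(5.9) = 148.45, g(7.1) = 221.65, g(8.3) = 309.25, g(9.5) = 411.25.
Sum = Δu · [g(4.7) + g(5.9) + g(7.1) + g(8.3) + g(9.5)].
Sum = 1416.3.

1416.3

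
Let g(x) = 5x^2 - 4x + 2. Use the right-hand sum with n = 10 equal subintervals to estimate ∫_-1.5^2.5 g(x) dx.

33

Δx = (2.5 − (-1.5))/10 = 0.4.
Right endpoints: -1.1, -0.7, -0.3, 0.1, 0.5, 0.9, 1.3, 1.7, 2.1, 2.5.
g(-1.1) = 12.45, g(-0.7) = 7.25, g(-0.3) = 3.65, g(0.1) = 1.65, g(0.5) = 1.25, g(0.9) = 2.45, g(1.3) = 5.25, g(1.7) = 9.65, g(2.1) = 15.65, g(2.5) = 23.25.
Sum = Δx · [g(-1.1) + g(-0.7) + g(-0.3) + ...].
Sum = 33.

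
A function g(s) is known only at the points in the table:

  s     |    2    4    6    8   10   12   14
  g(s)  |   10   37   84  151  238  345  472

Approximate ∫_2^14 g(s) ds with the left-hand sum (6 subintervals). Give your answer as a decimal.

1730

Δs = 2.
Sum = 2·[10 + 37 + 84 + 151 + 238 + 345] = 1730.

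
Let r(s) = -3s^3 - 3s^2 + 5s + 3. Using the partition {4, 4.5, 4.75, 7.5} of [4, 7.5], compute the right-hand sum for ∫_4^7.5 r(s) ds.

Subinterval widths: 0.5, 0.25, 2.75.
Right endpoints: 4.5, 4.75, 7.5.
r(4.5) = -308.625, r(4.75) = -362.453125, r(7.5) = -1393.875.
Sum = Σ Δs_i · r(s_i).
Sum = -4078.08203125.

-4078.08203125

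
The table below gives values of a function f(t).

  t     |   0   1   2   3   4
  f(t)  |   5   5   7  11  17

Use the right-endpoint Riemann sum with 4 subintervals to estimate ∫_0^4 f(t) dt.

Δt = 1.
Sum = 1·[5 + 7 + 11 + 17] = 40.

40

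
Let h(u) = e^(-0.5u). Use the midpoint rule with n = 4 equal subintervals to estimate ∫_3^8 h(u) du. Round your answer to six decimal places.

0.403037

Δu = (8 − 3)/4 = 1.25.
Midpoints: 3.625, 4.875, 6.125, 7.375.
h(3.625) ≈ 0.163246, h(4.875) ≈ 0.087379, h(6.125) ≈ 0.046771, h(7.375) ≈ 0.025035.
Sum = Δu · [h(3.625) + h(4.875) + h(6.125) + h(7.375)].
Sum ≈ 0.403037.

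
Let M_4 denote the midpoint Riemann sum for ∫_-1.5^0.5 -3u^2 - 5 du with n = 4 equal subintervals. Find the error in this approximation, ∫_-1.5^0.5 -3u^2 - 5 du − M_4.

Exact integral: ∫_-1.5^0.5 f(u) du = -13.5.
M_4 = -13.375.
Error = -13.5 − (-13.375) = -0.125.

-0.125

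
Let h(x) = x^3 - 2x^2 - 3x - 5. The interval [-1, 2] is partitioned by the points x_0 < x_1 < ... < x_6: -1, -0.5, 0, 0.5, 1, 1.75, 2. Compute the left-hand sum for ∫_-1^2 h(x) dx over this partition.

-20.00390625

Subinterval widths: 0.5, 0.5, 0.5, 0.5, 0.75, 0.25.
Left endpoints: -1, -0.5, 0, 0.5, 1, 1.75.
h(-1) = -5, h(-0.5) = -4.125, h(0) = -5, h(0.5) = -6.875, h(1) = -9, h(1.75) = -11.015625.
Sum = Σ Δx_i · h(x_i).
Sum = -20.00390625.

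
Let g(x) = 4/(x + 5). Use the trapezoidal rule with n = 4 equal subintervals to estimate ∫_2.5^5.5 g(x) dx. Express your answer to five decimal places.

1.34752

Δx = (5.5 − 2.5)/4 = 0.75.
g(2.5) = 8/15, g(3.25) = 16/33, g(4) = 4/9, g(4.75) = 16/39, g(5.5) = 8/21.
T_4 = (Δx/2)·[g(x_0) + 2g(x_1) + 2g(x_2) + 2g(x_3) + g(x_4)].
Sum ≈ 1.34752.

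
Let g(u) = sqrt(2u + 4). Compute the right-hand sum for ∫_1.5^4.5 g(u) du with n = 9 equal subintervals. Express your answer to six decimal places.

Δu = (4.5 − 1.5)/9 = 1/3.
Right endpoints: 11/6, 13/6, 2.5, 17/6, 19/6, 3.5, 23/6, 25/6, 4.5.
g(11/6) ≈ 2.768875, g(13/6) ≈ 2.886751, g(2.5) ≈ 3.000000, g(17/6) ≈ 3.109126, g(19/6) ≈ 3.214550, g(3.5) ≈ 3.316625, g(23/6) ≈ 3.415650, g(25/6) ≈ 3.511885, g(4.5) ≈ 3.605551.
Sum = Δu · [g(11/6) + g(13/6) + g(2.5) + ...].
Sum ≈ 9.609671.

9.609671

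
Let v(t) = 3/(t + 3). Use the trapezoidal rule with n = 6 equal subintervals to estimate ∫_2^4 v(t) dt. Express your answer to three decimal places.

1.010

Δt = (4 − 2)/6 = 1/3.
v(2) = 0.6, v(7/3) = 0.5625, v(8/3) = 9/17, v(3) = 0.5, v(10/3) = 9/19, v(11/3) = 0.45, v(4) = 3/7.
T_6 = (Δt/2)·[v(t_0) + 2v(t_1) + ... + 2v(t_{5}) + v(t_6)].
Sum ≈ 1.010.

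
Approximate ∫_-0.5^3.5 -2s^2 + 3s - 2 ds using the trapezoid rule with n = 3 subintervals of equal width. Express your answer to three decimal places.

Δs = (3.5 − (-0.5))/3 = 4/3.
f(-0.5) = -4, f(5/6) = -8/9, f(13/6) = -44/9, f(3.5) = -16.
T_3 = (Δs/2)·[f(s_0) + 2f(s_1) + 2f(s_2) + f(s_3)].
Sum ≈ -21.037.

-21.037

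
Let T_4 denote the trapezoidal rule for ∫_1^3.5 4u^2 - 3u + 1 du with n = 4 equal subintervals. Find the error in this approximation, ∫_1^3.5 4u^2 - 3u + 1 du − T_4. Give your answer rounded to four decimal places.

-0.6510

Exact integral: ∫_1^3.5 f(u) du ≈ 41.458333.
T_4 = 42.109375.
Error ≈ 41.458333 − 42.109375 ≈ -0.6510.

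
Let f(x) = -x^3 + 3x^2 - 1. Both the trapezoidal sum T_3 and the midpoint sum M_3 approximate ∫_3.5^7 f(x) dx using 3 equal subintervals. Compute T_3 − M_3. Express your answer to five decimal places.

T_3 ≈ -276.2326389.
M_3 ≈ -261.0477431.
T_3 − M_3 ≈ -15.18490.

-15.18490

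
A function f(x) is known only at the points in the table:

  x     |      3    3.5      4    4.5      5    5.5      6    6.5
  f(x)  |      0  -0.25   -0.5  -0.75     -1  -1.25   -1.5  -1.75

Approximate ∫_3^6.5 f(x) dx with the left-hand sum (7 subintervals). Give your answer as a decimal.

-2.625

Δx = 0.5.
Sum = 0.5·[0 + (-0.25) + (-0.5) + (-0.75) + (-1) + (-1.25) + (-1.5)] = -2.625.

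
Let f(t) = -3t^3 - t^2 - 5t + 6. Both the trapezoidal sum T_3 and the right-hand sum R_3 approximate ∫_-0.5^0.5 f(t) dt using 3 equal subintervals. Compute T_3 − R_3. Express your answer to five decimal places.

0.95833

T_3 ≈ 5.8981481.
R_3 ≈ 4.9398148.
T_3 − R_3 ≈ 0.95833.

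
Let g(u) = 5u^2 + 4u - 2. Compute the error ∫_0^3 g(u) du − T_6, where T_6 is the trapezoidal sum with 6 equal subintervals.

-0.625

Exact integral: ∫_0^3 g(u) du = 57.
T_6 = 57.625.
Error = 57 − 57.625 = -0.625.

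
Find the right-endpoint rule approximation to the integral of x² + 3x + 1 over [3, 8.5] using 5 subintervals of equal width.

Δx = (8.5 − 3)/5 = 1.1.
Right endpoints: 4.1, 5.2, 6.3, 7.4, 8.5.
f(4.1) = 30.11, f(5.2) = 43.64, f(6.3) = 59.59, f(7.4) = 77.96, f(8.5) = 98.75.
Sum = Δx · [f(4.1) + f(5.2) + f(6.3) + f(7.4) + f(8.5)].
Sum = 341.055.

341.055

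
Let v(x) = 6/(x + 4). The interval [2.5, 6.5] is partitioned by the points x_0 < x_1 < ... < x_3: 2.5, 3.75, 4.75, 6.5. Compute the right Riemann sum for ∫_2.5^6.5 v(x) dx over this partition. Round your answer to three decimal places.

2.653

Subinterval widths: 1.25, 1, 1.75.
Right endpoints: 3.75, 4.75, 6.5.
v(3.75) = 24/31, v(4.75) = 24/35, v(6.5) = 4/7.
Sum = Σ Δx_i · v(x_i).
Sum ≈ 2.653.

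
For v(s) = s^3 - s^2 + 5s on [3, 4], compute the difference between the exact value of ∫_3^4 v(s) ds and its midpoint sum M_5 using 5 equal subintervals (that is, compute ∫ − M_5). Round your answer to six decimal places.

0.031667

Exact integral: ∫_3^4 v(s) ds ≈ 48.91666667.
M_5 = 48.885.
Error ≈ 48.91666667 − 48.885 ≈ 0.031667.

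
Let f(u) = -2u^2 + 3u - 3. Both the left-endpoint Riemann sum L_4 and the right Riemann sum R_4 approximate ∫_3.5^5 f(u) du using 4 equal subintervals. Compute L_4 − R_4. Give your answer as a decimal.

L_4 = -36.2578125.
R_4 = -44.1328125.
L_4 − R_4 = 7.875.

7.875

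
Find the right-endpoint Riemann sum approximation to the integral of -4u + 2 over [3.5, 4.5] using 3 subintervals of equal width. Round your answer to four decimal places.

Δu = (4.5 − 3.5)/3 = 1/3.
Right endpoints: 23/6, 25/6, 4.5.
f(23/6) = -40/3, f(25/6) = -44/3, f(4.5) = -16.
Sum = Δu · [f(23/6) + f(25/6) + f(4.5)].
Sum ≈ -14.6667.

-14.6667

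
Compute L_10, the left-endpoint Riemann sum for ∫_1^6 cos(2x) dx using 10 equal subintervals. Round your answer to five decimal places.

-0.97666

Δx = (6 − 1)/10 = 0.5.
Left endpoints: 1, 1.5, 2, 2.5, 3, 3.5, 4, 4.5, 5, 5.5.
f(1) ≈ -0.41615, f(1.5) ≈ -0.98999, f(2) ≈ -0.65364, f(2.5) ≈ 0.28366, f(3) ≈ 0.96017, f(3.5) ≈ 0.75390, f(4) ≈ -0.14550, f(4.5) ≈ -0.91113, f(5) ≈ -0.83907, f(5.5) ≈ 0.00443.
Sum = Δx · [f(1) + f(1.5) + f(2) + ...].
Sum ≈ -0.97666.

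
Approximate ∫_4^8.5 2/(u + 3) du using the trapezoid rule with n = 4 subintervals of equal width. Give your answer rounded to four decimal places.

Δu = (8.5 − 4)/4 = 1.125.
f(4) = 2/7, f(5.125) = 16/65, f(6.25) = 8/37, f(7.375) = 16/83, f(8.5) = 4/23.
T_4 = (Δu/2)·[f(u_0) + 2f(u_1) + 2f(u_2) + 2f(u_3) + f(u_4)].
Sum ≈ 0.9956.

0.9956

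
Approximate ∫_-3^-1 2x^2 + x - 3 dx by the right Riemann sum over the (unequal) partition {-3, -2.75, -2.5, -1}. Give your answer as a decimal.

1.09375

Subinterval widths: 0.25, 0.25, 1.5.
Right endpoints: -2.75, -2.5, -1.
f(-2.75) = 9.375, f(-2.5) = 7, f(-1) = -2.
Sum = Σ Δx_i · f(x_i).
Sum = 1.09375.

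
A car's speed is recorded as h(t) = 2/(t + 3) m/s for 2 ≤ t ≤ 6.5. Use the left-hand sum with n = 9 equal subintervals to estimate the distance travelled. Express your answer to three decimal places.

Δt = (6.5 − 2)/9 = 0.5.
Left endpoints: 2, 2.5, 3, 3.5, 4, 4.5, 5, 5.5, 6.
h(2) = 0.4, h(2.5) = 4/11, h(3) = 1/3, h(3.5) = 4/13, h(4) = 2/7, h(4.5) = 4/15, h(5) = 0.25, h(5.5) = 4/17, h(6) = 2/9.
Sum = Δt · [h(2) + h(2.5) + h(3) + ...].
Sum ≈ 1.332.

1.332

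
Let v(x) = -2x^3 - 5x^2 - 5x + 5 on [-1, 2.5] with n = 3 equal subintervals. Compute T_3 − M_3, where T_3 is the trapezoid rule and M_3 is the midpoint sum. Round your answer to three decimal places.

-11.314

T_3 ≈ -49.90741.
M_3 ≈ -38.59317.
T_3 − M_3 ≈ -11.314.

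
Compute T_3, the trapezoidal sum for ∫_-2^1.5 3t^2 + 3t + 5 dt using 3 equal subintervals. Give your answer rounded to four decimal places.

28.6319

Δt = (1.5 − (-2))/3 = 7/6.
f(-2) = 11, f(-5/6) = 55/12, f(1/3) = 19/3, f(1.5) = 16.25.
T_3 = (Δt/2)·[f(t_0) + 2f(t_1) + 2f(t_2) + f(t_3)].
Sum ≈ 28.6319.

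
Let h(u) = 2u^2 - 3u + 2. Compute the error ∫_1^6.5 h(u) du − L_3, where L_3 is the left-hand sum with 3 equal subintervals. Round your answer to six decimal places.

54.337963

Exact integral: ∫_1^6.5 h(u) du ≈ 131.54166667.
L_3 ≈ 77.20370370.
Error ≈ 131.54166667 − 77.20370370 ≈ 54.337963.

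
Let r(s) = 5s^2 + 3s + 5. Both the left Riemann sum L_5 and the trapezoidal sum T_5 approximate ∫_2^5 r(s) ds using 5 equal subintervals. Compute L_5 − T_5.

-34.2

L_5 = 208.2.
T_5 = 242.4.
L_5 − T_5 = -34.2.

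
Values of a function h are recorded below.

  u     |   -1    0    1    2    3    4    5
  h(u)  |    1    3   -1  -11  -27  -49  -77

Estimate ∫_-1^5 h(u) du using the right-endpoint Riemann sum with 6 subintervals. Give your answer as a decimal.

Δu = 1.
Sum = 1·[3 + (-1) + (-11) + (-27) + (-49) + (-77)] = -162.

-162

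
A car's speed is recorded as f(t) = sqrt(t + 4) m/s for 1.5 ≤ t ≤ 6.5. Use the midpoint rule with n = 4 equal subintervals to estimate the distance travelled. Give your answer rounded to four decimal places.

14.0873

Δt = (6.5 − 1.5)/4 = 1.25.
Midpoints: 2.125, 3.375, 4.625, 5.875.
f(2.125) ≈ 2.4749, f(3.375) ≈ 2.7157, f(4.625) ≈ 2.9368, f(5.875) ≈ 3.1425.
Sum = Δt · [f(2.125) + f(3.375) + f(4.625) + f(5.875)].
Sum ≈ 14.0873.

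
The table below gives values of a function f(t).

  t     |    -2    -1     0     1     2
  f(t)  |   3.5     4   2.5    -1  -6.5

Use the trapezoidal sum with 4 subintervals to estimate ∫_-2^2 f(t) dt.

4

Δt = 1.
T_4 = (1/2)·[3.5 + 2·4 + 2·2.5 + 2·(-1) + (-6.5)] = 4.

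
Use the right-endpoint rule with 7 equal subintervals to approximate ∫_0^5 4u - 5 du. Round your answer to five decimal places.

Δu = (5 − 0)/7 = 5/7.
Right endpoints: 5/7, 10/7, 15/7, 20/7, 25/7, 30/7, 5.
f(5/7) = -15/7, f(10/7) = 5/7, f(15/7) = 25/7, f(20/7) = 45/7, f(25/7) = 65/7, f(30/7) = 85/7, f(5) = 15.
Sum = Δu · [f(5/7) + f(10/7) + f(15/7) + ...].
Sum ≈ 32.14286.

32.14286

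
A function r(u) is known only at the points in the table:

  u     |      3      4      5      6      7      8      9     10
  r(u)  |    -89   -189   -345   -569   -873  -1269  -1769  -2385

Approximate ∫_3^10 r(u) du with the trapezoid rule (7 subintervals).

Δu = 1.
T_7 = (1/2)·[(-89) + 2·(-189) + 2·(-345) + 2·(-569) + 2·(-873) + 2·(-1269) + 2·(-1769) + (-2385)] = -6251.

-6251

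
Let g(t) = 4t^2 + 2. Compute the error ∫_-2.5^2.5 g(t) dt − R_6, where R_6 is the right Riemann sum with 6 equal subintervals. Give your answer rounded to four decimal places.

-2.3148

Exact integral: ∫_-2.5^2.5 g(t) dt ≈ 51.666667.
R_6 ≈ 53.981481.
Error ≈ 51.666667 − 53.981481 ≈ -2.3148.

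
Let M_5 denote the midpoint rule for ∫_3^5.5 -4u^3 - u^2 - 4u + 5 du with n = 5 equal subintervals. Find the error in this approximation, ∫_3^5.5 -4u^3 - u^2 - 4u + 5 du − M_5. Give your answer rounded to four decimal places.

Exact integral: ∫_3^5.5 f(u) du ≈ -910.520833.
M_5 = -907.8125.
Error ≈ -910.520833 − (-907.8125) ≈ -2.7083.

-2.7083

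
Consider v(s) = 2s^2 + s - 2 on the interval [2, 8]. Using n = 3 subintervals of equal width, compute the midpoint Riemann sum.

350

Δs = (8 − 2)/3 = 2.
Midpoints: 3, 5, 7.
v(3) = 19, v(5) = 53, v(7) = 103.
Sum = Δs · [v(3) + v(5) + v(7)].
Sum = 350.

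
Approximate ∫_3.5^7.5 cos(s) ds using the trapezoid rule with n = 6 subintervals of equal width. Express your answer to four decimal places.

Δs = (7.5 − 3.5)/6 = 2/3.
f(3.5) ≈ -0.9365, f(25/6) ≈ -0.5190, f(29/6) ≈ 0.1206, f(5.5) ≈ 0.7087, f(37/6) ≈ 0.9932, f(41/6) ≈ 0.8524, f(7.5) ≈ 0.3466.
T_6 = (Δs/2)·[f(s_0) + 2f(s_1) + ... + 2f(s_{5}) + f(s_6)].
Sum ≈ 1.2407.

1.2407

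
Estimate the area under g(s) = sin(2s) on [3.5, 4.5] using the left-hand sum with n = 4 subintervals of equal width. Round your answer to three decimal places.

0.846

Δs = (4.5 − 3.5)/4 = 0.25.
Left endpoints: 3.5, 3.75, 4, 4.25.
g(3.5) ≈ 0.657, g(3.75) ≈ 0.938, g(4) ≈ 0.989, g(4.25) ≈ 0.798.
Sum = Δs · [g(3.5) + g(3.75) + g(4) + g(4.25)].
Sum ≈ 0.846.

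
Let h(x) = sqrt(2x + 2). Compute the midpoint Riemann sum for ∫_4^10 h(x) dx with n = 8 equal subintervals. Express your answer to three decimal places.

Δx = (10 − 4)/8 = 0.75.
Midpoints: 4.375, 5.125, 5.875, 6.625, 7.375, 8.125, 8.875, 9.625.
h(4.375) ≈ 3.279, h(5.125) ≈ 3.500, h(5.875) ≈ 3.708, h(6.625) ≈ 3.905, h(7.375) ≈ 4.093, h(8.125) ≈ 4.272, h(8.875) ≈ 4.444, h(9.625) ≈ 4.610.
Sum = Δx · [h(4.375) + h(5.125) + h(5.875) + ...].
Sum ≈ 23.858.

23.858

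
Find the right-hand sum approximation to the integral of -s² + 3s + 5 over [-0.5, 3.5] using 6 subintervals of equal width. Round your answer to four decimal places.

Δs = (3.5 − (-0.5))/6 = 2/3.
Right endpoints: 1/6, 5/6, 1.5, 13/6, 17/6, 3.5.
f(1/6) = 197/36, f(5/6) = 245/36, f(1.5) = 7.25, f(13/6) = 245/36, f(17/6) = 197/36, f(3.5) = 3.25.
Sum = Δs · [f(1/6) + f(5/6) + f(1.5) + ...].
Sum ≈ 23.3704.

23.3704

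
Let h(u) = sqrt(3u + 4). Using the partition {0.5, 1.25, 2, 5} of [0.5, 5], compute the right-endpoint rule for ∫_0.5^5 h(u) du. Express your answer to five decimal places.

17.53632

Subinterval widths: 0.75, 0.75, 3.
Right endpoints: 1.25, 2, 5.
h(1.25) ≈ 2.78388, h(2) ≈ 3.16228, h(5) ≈ 4.35890.
Sum = Σ Δu_i · h(u_i).
Sum ≈ 17.53632.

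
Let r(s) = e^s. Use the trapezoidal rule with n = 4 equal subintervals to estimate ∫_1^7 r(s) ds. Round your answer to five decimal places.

1291.72244

Δs = (7 − 1)/4 = 1.5.
r(1) ≈ 2.71828, r(2.5) ≈ 12.18249, r(4) ≈ 54.59815, r(5.5) ≈ 244.69193, r(7) ≈ 1096.63316.
T_4 = (Δs/2)·[r(s_0) + 2r(s_1) + 2r(s_2) + 2r(s_3) + r(s_4)].
Sum ≈ 1291.72244.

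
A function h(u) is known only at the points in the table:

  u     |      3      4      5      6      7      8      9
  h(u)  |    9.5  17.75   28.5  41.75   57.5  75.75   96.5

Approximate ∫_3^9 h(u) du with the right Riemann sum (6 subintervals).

Δu = 1.
Sum = 1·[17.75 + 28.5 + 41.75 + 57.5 + 75.75 + 96.5] = 317.75.

317.75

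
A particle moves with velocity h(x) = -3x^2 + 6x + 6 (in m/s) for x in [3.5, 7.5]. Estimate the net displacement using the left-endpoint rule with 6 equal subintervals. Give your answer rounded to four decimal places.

Δx = (7.5 − 3.5)/6 = 2/3.
Left endpoints: 3.5, 25/6, 29/6, 5.5, 37/6, 41/6.
h(3.5) = -9.75, h(25/6) = -253/12, h(29/6) = -421/12, h(5.5) = -51.75, h(37/6) = -853/12, h(41/6) = -1117/12.
Sum = Δx · [h(3.5) + h(25/6) + h(29/6) + ...].
Sum ≈ -187.8889.

-187.8889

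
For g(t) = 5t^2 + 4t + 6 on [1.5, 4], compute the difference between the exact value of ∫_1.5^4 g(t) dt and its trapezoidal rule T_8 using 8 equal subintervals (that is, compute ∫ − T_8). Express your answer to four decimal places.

-0.2035

Exact integral: ∫_1.5^4 g(t) dt ≈ 143.541667.
T_8 ≈ 143.745117.
Error ≈ 143.541667 − 143.745117 ≈ -0.2035.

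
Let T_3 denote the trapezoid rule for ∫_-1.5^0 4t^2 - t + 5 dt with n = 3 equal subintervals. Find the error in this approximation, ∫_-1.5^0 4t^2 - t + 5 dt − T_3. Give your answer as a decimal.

Exact integral: ∫_-1.5^0 f(t) dt = 13.125.
T_3 = 13.375.
Error = 13.125 − 13.375 = -0.25.

-0.25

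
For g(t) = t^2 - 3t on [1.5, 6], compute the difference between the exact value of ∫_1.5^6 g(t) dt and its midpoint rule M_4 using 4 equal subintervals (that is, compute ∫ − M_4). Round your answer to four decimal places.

Exact integral: ∫_1.5^6 g(t) dt = 20.25.
M_4 ≈ 19.775391.
Error ≈ 20.25 − 19.775391 ≈ 0.4746.

0.4746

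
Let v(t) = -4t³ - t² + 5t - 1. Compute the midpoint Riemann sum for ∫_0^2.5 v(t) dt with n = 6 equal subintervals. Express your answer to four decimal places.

-30.5671

Δt = (2.5 − 0)/6 = 5/12.
Midpoints: 5/24, 0.625, 25/24, 35/24, 1.875, 55/24.
v(5/24) = -131/3456, v(0.625) = 0.7578125, v(25/24) = -4831/3456, v(35/24) = -28481/3456, v(1.875) = -21.5078125, v(55/24) = -148381/3456.
Sum = Δt · [v(5/24) + v(0.625) + v(25/24) + ...].
Sum ≈ -30.5671.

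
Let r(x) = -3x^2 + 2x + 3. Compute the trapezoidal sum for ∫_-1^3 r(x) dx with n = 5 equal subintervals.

Δx = (3 − (-1))/5 = 0.8.
r(-1) = -2, r(-0.2) = 2.48, r(0.6) = 3.12, r(1.4) = -0.08, r(2.2) = -7.12, r(3) = -18.
T_5 = (Δx/2)·[r(x_0) + 2r(x_1) + ... + 2r(x_{4}) + r(x_5)].
Sum = -9.28.

-9.28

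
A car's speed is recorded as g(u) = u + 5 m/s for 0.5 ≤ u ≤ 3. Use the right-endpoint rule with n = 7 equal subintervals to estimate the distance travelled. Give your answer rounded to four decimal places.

17.3214

Δu = (3 − 0.5)/7 = 5/14.
Right endpoints: 6/7, 17/14, 11/7, 27/14, 16/7, 37/14, 3.
g(6/7) = 41/7, g(17/14) = 87/14, g(11/7) = 46/7, g(27/14) = 97/14, g(16/7) = 51/7, g(37/14) = 107/14, g(3) = 8.
Sum = Δu · [g(6/7) + g(17/14) + g(11/7) + ...].
Sum ≈ 17.3214.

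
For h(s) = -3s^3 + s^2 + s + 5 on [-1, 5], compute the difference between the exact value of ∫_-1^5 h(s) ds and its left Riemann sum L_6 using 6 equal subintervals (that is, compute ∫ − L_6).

-157

Exact integral: ∫_-1^5 h(s) ds = -384.
L_6 = -227.
Error = -384 − (-227) = -157.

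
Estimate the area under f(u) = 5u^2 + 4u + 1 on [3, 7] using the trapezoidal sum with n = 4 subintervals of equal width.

Δu = (7 − 3)/4 = 1.
f(3) = 58, f(4) = 97, f(5) = 146, f(6) = 205, f(7) = 274.
T_4 = (Δu/2)·[f(u_0) + 2f(u_1) + 2f(u_2) + 2f(u_3) + f(u_4)].
Sum = 614.

614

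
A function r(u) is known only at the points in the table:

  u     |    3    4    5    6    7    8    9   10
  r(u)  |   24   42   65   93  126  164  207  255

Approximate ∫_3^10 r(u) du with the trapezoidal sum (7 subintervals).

836.5

Δu = 1.
T_7 = (1/2)·[24 + 2·42 + 2·65 + 2·93 + 2·126 + 2·164 + 2·207 + 255] = 836.5.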